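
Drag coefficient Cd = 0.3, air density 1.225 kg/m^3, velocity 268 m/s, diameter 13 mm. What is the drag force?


A = pi*(d/2)^2 = pi*(13/2000)^2 = 1.32732e-04 m^2
Fd = 0.5*Cd*rho*A*v^2 = 0.5*0.3*1.225*1.32732e-04*268^2 = 1.752 N

1.752 N


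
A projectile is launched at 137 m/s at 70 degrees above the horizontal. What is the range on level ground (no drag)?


R = v0^2 * sin(2*theta) / g = 137^2 * sin(2*70°) / 9.81 = 1230 m

1230 m


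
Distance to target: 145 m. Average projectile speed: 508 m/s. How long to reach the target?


t = d/v = 145/508 = 0.2854 s

0.2854 s


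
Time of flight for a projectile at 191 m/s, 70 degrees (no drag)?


T = 2*v0*sin(theta)/g = 2*191*sin(70°)/9.81 = 36.59 s

36.59 s


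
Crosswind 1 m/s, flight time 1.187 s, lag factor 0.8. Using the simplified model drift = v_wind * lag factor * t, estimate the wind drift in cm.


drift = v_wind * lag * t = 1 * 0.8 * 1.187 = 0.9496 m ≈ 94.96 cm

94.96 cm


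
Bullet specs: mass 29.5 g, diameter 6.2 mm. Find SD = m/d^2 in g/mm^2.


SD = m/d^2 = 29.5/6.2^2 = 0.7674 g/mm^2

0.7674 g/mm^2


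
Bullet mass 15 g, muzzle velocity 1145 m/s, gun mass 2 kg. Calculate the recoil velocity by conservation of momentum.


v_recoil = m_p * v_p / m_gun = 0.015 * 1145 / 2 = 8.588 m/s

8.588 m/s


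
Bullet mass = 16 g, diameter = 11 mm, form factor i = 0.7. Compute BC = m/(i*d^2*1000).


BC = m/(i*d^2*1000) = 16/(0.7 * 11^2 * 1000) = 0.0001889

0.0001889


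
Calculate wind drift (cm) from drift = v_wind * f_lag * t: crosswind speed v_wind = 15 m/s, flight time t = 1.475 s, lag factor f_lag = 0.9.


drift = v_wind * lag * t = 15 * 0.9 * 1.475 = 19.9125 m ≈ 1991 cm

1991 cm


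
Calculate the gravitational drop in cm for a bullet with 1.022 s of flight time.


drop = 0.5*g*t^2 = 0.5*9.81*1.022^2 = 5.12319 m ≈ 512.3 cm

512.3 cm


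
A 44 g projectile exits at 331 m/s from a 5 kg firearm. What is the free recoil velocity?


v_recoil = m_p * v_p / m_gun = 0.044 * 331 / 5 = 2.913 m/s

2.913 m/s


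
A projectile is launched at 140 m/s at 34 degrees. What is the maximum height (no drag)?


H = (v0*sin(theta))^2 / (2g) = (140*sin(34°))^2 / (2*9.81) = 312.4 m

312.4 m


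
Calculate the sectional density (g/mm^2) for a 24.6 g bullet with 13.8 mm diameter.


SD = m/d^2 = 24.6/13.8^2 = 0.1292 g/mm^2

0.1292 g/mm^2


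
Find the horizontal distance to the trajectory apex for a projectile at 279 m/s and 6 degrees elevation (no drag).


R = v0^2*sin(2*theta)/g = 279^2*sin(2*6°)/9.81 = 1649.75 m
apex_dist = R/2 = 1649.75/2 = 824.9 m

824.9 m


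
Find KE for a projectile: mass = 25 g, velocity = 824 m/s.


E = 0.5*m*v^2 = 0.5*0.025*824^2 = 8487 J

8487 J


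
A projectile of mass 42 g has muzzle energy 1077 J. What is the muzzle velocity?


v = sqrt(2*E/m) = sqrt(2*1077/0.042) = 226.5 m/s

226.5 m/s


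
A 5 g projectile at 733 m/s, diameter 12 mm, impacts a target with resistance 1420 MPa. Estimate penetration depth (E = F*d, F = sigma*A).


A = pi*(d/2)^2 = pi*(12/2)^2 = 113.097 mm^2
E = 0.5*m*v^2 = 0.5*0.005*733^2 = 1343.22 J
depth = E/(sigma*A) = 1343.22 J / (1420 MPa * 113.097 mm^2) = 1343.22/(1420 * 113.097) m = 0.00836387 m ≈ 8.364 mm

8.364 mm


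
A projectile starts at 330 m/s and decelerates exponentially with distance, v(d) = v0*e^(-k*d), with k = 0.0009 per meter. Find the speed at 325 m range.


v = v0*exp(-k*d) = 330*exp(-0.0009*325) = 246.3 m/s

246.3 m/s


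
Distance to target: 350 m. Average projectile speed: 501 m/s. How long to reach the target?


t = d/v = 350/501 = 0.6986 s

0.6986 s


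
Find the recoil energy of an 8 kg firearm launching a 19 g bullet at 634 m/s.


v_r = m_p*v_p/m_gun = 0.019*634/8 = 1.50575 m/s, E_r = 0.5*m_gun*v_r^2 = 0.5*8*1.50575^2 = 9.069 J

9.069 J


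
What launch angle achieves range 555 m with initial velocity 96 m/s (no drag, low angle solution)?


sin(2*theta) = R*g/v0^2 = 555*9.81/96^2 = 0.590771, theta = arcsin(0.590771)/2 = 18.11°

18.11 degrees


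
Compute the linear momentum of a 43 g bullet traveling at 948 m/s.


p = m*v = 0.043*948 = 40.76 kg·m/s

40.76 kg·m/s


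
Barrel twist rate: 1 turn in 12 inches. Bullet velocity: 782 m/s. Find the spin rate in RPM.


twist_m = 12*0.0254 = 0.3048 m
spin = v/twist = 782/0.3048 = 2565.617 rev/s
RPM = spin*60 = 2565.617*60 ≈ 153937 RPM

153937 RPM


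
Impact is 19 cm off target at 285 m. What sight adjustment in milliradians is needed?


1 mrad subtends 1 cm per 10 m of range, so adj = error_cm / (dist_m / 10) = 19 / (285/10) = 0.6667 mrad

0.6667 mrad


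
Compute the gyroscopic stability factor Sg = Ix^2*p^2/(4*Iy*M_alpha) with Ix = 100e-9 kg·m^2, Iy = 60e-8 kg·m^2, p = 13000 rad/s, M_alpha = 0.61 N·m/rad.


Sg = Ix^2 * p^2 / (4 * Iy * M_alpha) = (100e-9)^2 * 13000^2 / (4 * 60e-8 * 0.61) = 1.154

1.154


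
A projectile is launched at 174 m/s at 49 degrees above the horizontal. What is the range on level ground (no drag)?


R = v0^2 * sin(2*theta) / g = 174^2 * sin(2*49°) / 9.81 = 3056 m

3056 m


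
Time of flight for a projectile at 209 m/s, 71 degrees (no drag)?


T = 2*v0*sin(theta)/g = 2*209*sin(71°)/9.81 = 40.29 s

40.29 s


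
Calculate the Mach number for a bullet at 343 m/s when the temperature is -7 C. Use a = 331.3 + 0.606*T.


a = 331.3 + 0.606*(-7) = 327.058 m/s
M = v/a = 343/327.058 = 1.049

1.049


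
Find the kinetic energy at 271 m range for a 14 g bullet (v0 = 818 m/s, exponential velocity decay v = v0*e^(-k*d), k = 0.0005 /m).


v = v0*exp(-k*d) = 818*exp(-0.0005*271) = 714.342 m/s
E = 0.5*m*v^2 = 0.5*0.014*714.342^2 = 3572 J

3572 J


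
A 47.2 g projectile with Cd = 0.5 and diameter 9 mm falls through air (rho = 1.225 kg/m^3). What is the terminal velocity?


A = pi*(d/2)^2 = pi*(9/2000)^2 = 6.36173e-05 m^2
vt = sqrt(2mg/(Cd*rho*A)) = sqrt(2*0.0472*9.81/(0.5 * 1.225 * 6.36173e-05)) = 154.2 m/s

154.2 m/s


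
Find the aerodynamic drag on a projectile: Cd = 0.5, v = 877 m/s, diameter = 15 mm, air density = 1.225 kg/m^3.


A = pi*(d/2)^2 = pi*(15/2000)^2 = 1.76715e-04 m^2
Fd = 0.5*Cd*rho*A*v^2 = 0.5*0.5*1.225*1.76715e-04*877^2 = 41.62 N

41.62 N


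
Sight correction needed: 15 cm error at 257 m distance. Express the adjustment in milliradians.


1 mrad subtends 1 cm per 10 m of range, so adj = error_cm / (dist_m / 10) = 15 / (257/10) = 0.5837 mrad

0.5837 mrad


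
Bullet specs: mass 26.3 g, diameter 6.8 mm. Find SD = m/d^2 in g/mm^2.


SD = m/d^2 = 26.3/6.8^2 = 0.5688 g/mm^2

0.5688 g/mm^2


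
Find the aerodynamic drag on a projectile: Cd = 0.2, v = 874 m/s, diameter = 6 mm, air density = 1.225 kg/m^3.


A = pi*(d/2)^2 = pi*(6/2000)^2 = 2.82743e-05 m^2
Fd = 0.5*Cd*rho*A*v^2 = 0.5*0.2*1.225*2.82743e-05*874^2 = 2.646 N

2.646 N


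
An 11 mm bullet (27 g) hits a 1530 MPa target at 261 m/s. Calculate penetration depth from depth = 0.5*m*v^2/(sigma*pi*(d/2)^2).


A = pi*(d/2)^2 = pi*(11/2)^2 = 95.0332 mm^2
E = 0.5*m*v^2 = 0.5*0.027*261^2 = 919.634 J
depth = E/(sigma*A) = 919.634 J / (1530 MPa * 95.0332 mm^2) = 919.634/(1530 * 95.0332) m = 0.00632482 m ≈ 6.325 mm

6.325 mm


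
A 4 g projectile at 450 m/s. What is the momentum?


p = m*v = 0.004*450 = 1.8 kg·m/s

1.8 kg·m/s


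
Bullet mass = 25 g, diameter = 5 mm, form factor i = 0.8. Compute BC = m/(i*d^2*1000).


BC = m/(i*d^2*1000) = 25/(0.8 * 5^2 * 1000) = 0.00125

0.00125


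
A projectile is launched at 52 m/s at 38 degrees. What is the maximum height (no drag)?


H = (v0*sin(theta))^2 / (2g) = (52*sin(38°))^2 / (2*9.81) = 52.24 m

52.24 m


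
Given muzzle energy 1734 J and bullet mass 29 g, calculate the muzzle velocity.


v = sqrt(2*E/m) = sqrt(2*1734/0.029) = 345.8 m/s

345.8 m/s


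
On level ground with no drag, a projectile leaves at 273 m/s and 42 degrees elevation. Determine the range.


R = v0^2 * sin(2*theta) / g = 273^2 * sin(2*42°) / 9.81 = 7556 m

7556 m


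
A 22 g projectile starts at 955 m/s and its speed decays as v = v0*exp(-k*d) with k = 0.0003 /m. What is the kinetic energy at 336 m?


v = v0*exp(-k*d) = 955*exp(-0.0003*336) = 863.429 m/s
E = 0.5*m*v^2 = 0.5*0.022*863.429^2 = 8201 J

8201 J


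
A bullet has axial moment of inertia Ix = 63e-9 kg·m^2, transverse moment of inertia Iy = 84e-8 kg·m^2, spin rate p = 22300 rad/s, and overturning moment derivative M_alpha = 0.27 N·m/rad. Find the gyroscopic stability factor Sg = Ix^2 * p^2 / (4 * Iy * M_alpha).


Sg = Ix^2 * p^2 / (4 * Iy * M_alpha) = (63e-9)^2 * 22300^2 / (4 * 84e-8 * 0.27) = 2.176

2.176


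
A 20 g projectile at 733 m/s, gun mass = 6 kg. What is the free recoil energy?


v_r = m_p*v_p/m_gun = 0.02*733/6 = 2.44333 m/s, E_r = 0.5*m_gun*v_r^2 = 0.5*6*2.44333^2 = 17.91 J

17.91 J


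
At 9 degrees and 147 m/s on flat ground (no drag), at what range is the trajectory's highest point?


R = v0^2*sin(2*theta)/g = 147^2*sin(2*9°)/9.81 = 680.688 m
apex_dist = R/2 = 680.688/2 = 340.3 m

340.3 m


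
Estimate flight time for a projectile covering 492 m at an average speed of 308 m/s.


t = d/v = 492/308 = 1.597 s

1.597 s


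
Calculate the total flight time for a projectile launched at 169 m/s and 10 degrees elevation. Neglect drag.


T = 2*v0*sin(theta)/g = 2*169*sin(10°)/9.81 = 5.983 s

5.983 s


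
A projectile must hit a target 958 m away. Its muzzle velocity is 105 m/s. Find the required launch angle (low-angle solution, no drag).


sin(2*theta) = R*g/v0^2 = 958*9.81/105^2 = 0.852424, theta = arcsin(0.852424)/2 = 29.24°

29.24 degrees


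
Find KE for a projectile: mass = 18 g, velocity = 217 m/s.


E = 0.5*m*v^2 = 0.5*0.018*217^2 = 423.8 J

423.8 J


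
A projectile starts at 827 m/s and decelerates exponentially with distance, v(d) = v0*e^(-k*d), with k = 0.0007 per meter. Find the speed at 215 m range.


v = v0*exp(-k*d) = 827*exp(-0.0007*215) = 711.4 m/s

711.4 m/s


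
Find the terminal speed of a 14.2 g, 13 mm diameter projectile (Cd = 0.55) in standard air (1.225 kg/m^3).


A = pi*(d/2)^2 = pi*(13/2000)^2 = 1.32732e-04 m^2
vt = sqrt(2mg/(Cd*rho*A)) = sqrt(2*0.0142*9.81/(0.55 * 1.225 * 1.32732e-04)) = 55.82 m/s

55.82 m/s


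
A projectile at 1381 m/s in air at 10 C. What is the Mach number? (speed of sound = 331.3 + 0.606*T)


a = 331.3 + 0.606*(10) = 337.36 m/s
M = v/a = 1381/337.36 = 4.094

4.094


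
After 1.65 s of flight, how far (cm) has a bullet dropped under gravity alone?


drop = 0.5*g*t^2 = 0.5*9.81*1.65^2 = 13.3539 m ≈ 1335 cm

1335 cm


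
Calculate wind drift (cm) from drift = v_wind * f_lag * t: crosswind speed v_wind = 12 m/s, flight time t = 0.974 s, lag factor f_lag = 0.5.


drift = v_wind * lag * t = 12 * 0.5 * 0.974 = 5.844 m ≈ 584.4 cm

584.4 cm


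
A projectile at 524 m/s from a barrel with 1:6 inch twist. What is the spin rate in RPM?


twist_m = 6*0.0254 = 0.1524 m
spin = v/twist = 524/0.1524 = 3438.32 rev/s
RPM = spin*60 = 3438.32*60 ≈ 206299 RPM

206299 RPM


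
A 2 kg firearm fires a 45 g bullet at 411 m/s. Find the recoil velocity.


v_recoil = m_p * v_p / m_gun = 0.045 * 411 / 2 = 9.248 m/s

9.248 m/s


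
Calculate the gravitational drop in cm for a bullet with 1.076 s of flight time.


drop = 0.5*g*t^2 = 0.5*9.81*1.076^2 = 5.67889 m ≈ 567.9 cm

567.9 cm


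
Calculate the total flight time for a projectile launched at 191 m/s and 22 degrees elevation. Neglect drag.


T = 2*v0*sin(theta)/g = 2*191*sin(22°)/9.81 = 14.59 s

14.59 s


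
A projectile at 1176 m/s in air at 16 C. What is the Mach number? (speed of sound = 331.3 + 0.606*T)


a = 331.3 + 0.606*(16) = 340.996 m/s
M = v/a = 1176/340.996 = 3.449

3.449


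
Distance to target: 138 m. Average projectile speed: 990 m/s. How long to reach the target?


t = d/v = 138/990 = 0.1394 s

0.1394 s


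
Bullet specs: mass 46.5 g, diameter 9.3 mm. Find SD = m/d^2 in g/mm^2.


SD = m/d^2 = 46.5/9.3^2 = 0.5376 g/mm^2

0.5376 g/mm^2


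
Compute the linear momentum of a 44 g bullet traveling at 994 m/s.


p = m*v = 0.044*994 = 43.74 kg·m/s

43.74 kg·m/s


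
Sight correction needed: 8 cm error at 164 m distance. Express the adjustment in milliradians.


1 mrad subtends 1 cm per 10 m of range, so adj = error_cm / (dist_m / 10) = 8 / (164/10) = 0.4878 mrad

0.4878 mrad


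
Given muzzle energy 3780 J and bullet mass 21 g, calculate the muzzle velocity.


v = sqrt(2*E/m) = sqrt(2*3780/0.021) = 600 m/s

600 m/s


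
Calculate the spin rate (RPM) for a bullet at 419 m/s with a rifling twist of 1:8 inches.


twist_m = 8*0.0254 = 0.2032 m
spin = v/twist = 419/0.2032 = 2062.008 rev/s
RPM = spin*60 = 2062.008*60 ≈ 123720 RPM

123720 RPM


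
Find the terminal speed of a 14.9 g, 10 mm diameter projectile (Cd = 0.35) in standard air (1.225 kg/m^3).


A = pi*(d/2)^2 = pi*(10/2000)^2 = 7.85398e-05 m^2
vt = sqrt(2mg/(Cd*rho*A)) = sqrt(2*0.0149*9.81/(0.35 * 1.225 * 7.85398e-05)) = 93.17 m/s

93.17 m/s


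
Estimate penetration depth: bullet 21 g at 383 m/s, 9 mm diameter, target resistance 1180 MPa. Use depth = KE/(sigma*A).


A = pi*(d/2)^2 = pi*(9/2)^2 = 63.6173 mm^2
E = 0.5*m*v^2 = 0.5*0.021*383^2 = 1540.23 J
depth = E/(sigma*A) = 1540.23 J / (1180 MPa * 63.6173 mm^2) = 1540.23/(1180 * 63.6173) m = 0.0205178 m ≈ 20.52 mm

20.52 mm


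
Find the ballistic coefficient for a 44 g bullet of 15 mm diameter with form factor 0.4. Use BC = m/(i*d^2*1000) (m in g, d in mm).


BC = m/(i*d^2*1000) = 44/(0.4 * 15^2 * 1000) = 0.0004889

0.0004889


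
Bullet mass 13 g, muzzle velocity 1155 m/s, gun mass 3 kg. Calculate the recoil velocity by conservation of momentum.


v_recoil = m_p * v_p / m_gun = 0.013 * 1155 / 3 = 5.005 m/s

5.005 m/s


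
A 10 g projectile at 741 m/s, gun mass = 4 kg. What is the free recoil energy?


v_r = m_p*v_p/m_gun = 0.01*741/4 = 1.8525 m/s, E_r = 0.5*m_gun*v_r^2 = 0.5*4*1.8525^2 = 6.864 J

6.864 J


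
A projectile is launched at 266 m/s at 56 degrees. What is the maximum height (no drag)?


H = (v0*sin(theta))^2 / (2g) = (266*sin(56°))^2 / (2*9.81) = 2479 m

2479 m


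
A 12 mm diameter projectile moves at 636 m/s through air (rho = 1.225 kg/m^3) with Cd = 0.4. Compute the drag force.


A = pi*(d/2)^2 = pi*(12/2000)^2 = 1.13097e-04 m^2
Fd = 0.5*Cd*rho*A*v^2 = 0.5*0.4*1.225*1.13097e-04*636^2 = 11.21 N

11.21 N


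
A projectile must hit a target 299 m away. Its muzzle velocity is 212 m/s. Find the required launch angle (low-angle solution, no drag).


sin(2*theta) = R*g/v0^2 = 299*9.81/212^2 = 0.0652632, theta = arcsin(0.0652632)/2 = 1.871°

1.871 degrees


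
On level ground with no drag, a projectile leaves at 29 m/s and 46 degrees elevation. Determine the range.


R = v0^2 * sin(2*theta) / g = 29^2 * sin(2*46°) / 9.81 = 85.68 m

85.68 m


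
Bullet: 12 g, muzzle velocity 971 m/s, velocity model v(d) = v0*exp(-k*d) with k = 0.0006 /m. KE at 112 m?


v = v0*exp(-k*d) = 971*exp(-0.0006*112) = 907.893 m/s
E = 0.5*m*v^2 = 0.5*0.012*907.893^2 = 4946 J

4946 J


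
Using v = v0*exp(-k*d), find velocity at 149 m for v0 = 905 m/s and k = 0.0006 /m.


v = v0*exp(-k*d) = 905*exp(-0.0006*149) = 827.6 m/s

827.6 m/s


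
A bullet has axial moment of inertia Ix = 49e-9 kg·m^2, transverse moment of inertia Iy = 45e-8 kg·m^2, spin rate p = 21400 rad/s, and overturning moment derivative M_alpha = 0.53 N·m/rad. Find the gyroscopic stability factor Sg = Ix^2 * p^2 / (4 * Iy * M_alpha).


Sg = Ix^2 * p^2 / (4 * Iy * M_alpha) = (49e-9)^2 * 21400^2 / (4 * 45e-8 * 0.53) = 1.153

1.153


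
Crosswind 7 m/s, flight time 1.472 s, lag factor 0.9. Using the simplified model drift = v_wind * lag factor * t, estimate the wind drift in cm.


drift = v_wind * lag * t = 7 * 0.9 * 1.472 = 9.2736 m ≈ 927.4 cm

927.4 cm


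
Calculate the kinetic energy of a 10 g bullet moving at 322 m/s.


E = 0.5*m*v^2 = 0.5*0.01*322^2 = 518.4 J

518.4 J


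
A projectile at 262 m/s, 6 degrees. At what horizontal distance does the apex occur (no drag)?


R = v0^2*sin(2*theta)/g = 262^2*sin(2*6°)/9.81 = 1454.83 m
apex_dist = R/2 = 1454.83/2 = 727.4 m

727.4 m


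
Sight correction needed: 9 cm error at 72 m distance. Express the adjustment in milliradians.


1 mrad subtends 1 cm per 10 m of range, so adj = error_cm / (dist_m / 10) = 9 / (72/10) = 1.25 mrad

1.25 mrad


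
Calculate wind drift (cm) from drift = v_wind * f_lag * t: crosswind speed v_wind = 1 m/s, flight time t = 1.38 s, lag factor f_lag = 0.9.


drift = v_wind * lag * t = 1 * 0.9 * 1.38 = 1.242 m ≈ 124.2 cm

124.2 cm


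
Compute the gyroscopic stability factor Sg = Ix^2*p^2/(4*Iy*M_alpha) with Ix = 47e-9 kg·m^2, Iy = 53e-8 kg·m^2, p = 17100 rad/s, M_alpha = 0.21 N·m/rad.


Sg = Ix^2 * p^2 / (4 * Iy * M_alpha) = (47e-9)^2 * 17100^2 / (4 * 53e-8 * 0.21) = 1.451

1.451


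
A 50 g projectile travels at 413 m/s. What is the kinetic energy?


E = 0.5*m*v^2 = 0.5*0.05*413^2 = 4264 J

4264 J


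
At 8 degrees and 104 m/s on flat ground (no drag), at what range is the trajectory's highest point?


R = v0^2*sin(2*theta)/g = 104^2*sin(2*8°)/9.81 = 303.904 m
apex_dist = R/2 = 303.904/2 = 152 m

152 m


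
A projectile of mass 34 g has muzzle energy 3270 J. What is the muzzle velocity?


v = sqrt(2*E/m) = sqrt(2*3270/0.034) = 438.6 m/s

438.6 m/s


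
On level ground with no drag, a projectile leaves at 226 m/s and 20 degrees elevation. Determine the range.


R = v0^2 * sin(2*theta) / g = 226^2 * sin(2*20°) / 9.81 = 3347 m

3347 m


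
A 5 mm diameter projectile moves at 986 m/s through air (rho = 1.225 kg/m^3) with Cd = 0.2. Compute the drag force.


A = pi*(d/2)^2 = pi*(5/2000)^2 = 1.96350e-05 m^2
Fd = 0.5*Cd*rho*A*v^2 = 0.5*0.2*1.225*1.96350e-05*986^2 = 2.338 N

2.338 N


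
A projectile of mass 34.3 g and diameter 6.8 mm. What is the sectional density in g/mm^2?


SD = m/d^2 = 34.3/6.8^2 = 0.7418 g/mm^2

0.7418 g/mm^2


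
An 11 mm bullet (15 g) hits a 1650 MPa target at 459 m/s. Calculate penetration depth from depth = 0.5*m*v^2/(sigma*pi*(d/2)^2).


A = pi*(d/2)^2 = pi*(11/2)^2 = 95.0332 mm^2
E = 0.5*m*v^2 = 0.5*0.015*459^2 = 1580.11 J
depth = E/(sigma*A) = 1580.11 J / (1650 MPa * 95.0332 mm^2) = 1580.11/(1650 * 95.0332) m = 0.0100769 m ≈ 10.08 mm

10.08 mm


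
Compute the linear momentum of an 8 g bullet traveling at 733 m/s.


p = m*v = 0.008*733 = 5.864 kg·m/s

5.864 kg·m/s


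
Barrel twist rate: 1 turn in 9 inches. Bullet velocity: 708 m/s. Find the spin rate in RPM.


twist_m = 9*0.0254 = 0.2286 m
spin = v/twist = 708/0.2286 = 3097.113 rev/s
RPM = spin*60 = 3097.113*60 ≈ 185827 RPM

185827 RPM


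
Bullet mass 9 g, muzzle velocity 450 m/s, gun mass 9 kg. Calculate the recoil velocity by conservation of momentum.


v_recoil = m_p * v_p / m_gun = 0.009 * 450 / 9 = 0.45 m/s

0.45 m/s


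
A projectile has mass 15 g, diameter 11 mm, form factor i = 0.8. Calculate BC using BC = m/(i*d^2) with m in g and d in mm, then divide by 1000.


BC = m/(i*d^2*1000) = 15/(0.8 * 11^2 * 1000) = 0.000155

0.000155


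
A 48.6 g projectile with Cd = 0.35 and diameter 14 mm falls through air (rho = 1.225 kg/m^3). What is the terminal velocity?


A = pi*(d/2)^2 = pi*(14/2000)^2 = 1.53938e-04 m^2
vt = sqrt(2mg/(Cd*rho*A)) = sqrt(2*0.0486*9.81/(0.35 * 1.225 * 1.53938e-04)) = 120.2 m/s

120.2 m/s


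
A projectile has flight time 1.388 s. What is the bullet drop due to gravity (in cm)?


drop = 0.5*g*t^2 = 0.5*9.81*1.388^2 = 9.4497 m ≈ 945 cm

945 cm


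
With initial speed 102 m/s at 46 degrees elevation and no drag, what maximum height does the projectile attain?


H = (v0*sin(theta))^2 / (2g) = (102*sin(46°))^2 / (2*9.81) = 274.4 m

274.4 m


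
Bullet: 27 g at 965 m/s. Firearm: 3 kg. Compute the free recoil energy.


v_r = m_p*v_p/m_gun = 0.027*965/3 = 8.685 m/s, E_r = 0.5*m_gun*v_r^2 = 0.5*3*8.685^2 = 113.1 J

113.1 J


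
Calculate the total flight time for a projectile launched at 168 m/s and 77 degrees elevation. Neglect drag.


T = 2*v0*sin(theta)/g = 2*168*sin(77°)/9.81 = 33.37 s

33.37 s


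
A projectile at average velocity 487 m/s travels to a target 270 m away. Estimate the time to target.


t = d/v = 270/487 = 0.5544 s

0.5544 s


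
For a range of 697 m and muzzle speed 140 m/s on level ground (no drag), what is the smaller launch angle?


sin(2*theta) = R*g/v0^2 = 697*9.81/140^2 = 0.348856, theta = arcsin(0.348856)/2 = 10.21°

10.21 degrees


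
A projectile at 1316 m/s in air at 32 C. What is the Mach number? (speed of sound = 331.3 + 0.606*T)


a = 331.3 + 0.606*(32) = 350.692 m/s
M = v/a = 1316/350.692 = 3.753

3.753


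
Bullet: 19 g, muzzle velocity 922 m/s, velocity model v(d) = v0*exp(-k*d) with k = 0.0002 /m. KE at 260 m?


v = v0*exp(-k*d) = 922*exp(-0.0002*260) = 875.281 m/s
E = 0.5*m*v^2 = 0.5*0.019*875.281^2 = 7278 J

7278 J


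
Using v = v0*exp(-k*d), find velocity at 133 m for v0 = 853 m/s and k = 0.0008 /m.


v = v0*exp(-k*d) = 853*exp(-0.0008*133) = 766.9 m/s

766.9 m/s


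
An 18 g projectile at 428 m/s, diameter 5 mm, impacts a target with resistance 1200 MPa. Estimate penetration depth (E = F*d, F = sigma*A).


A = pi*(d/2)^2 = pi*(5/2)^2 = 19.635 mm^2
E = 0.5*m*v^2 = 0.5*0.018*428^2 = 1648.66 J
depth = E/(sigma*A) = 1648.66 J / (1200 MPa * 19.635 mm^2) = 1648.66/(1200 * 19.635) m = 0.0699711 m ≈ 69.97 mm

69.97 mm


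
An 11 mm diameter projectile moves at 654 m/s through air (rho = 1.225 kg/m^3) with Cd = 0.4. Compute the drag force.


A = pi*(d/2)^2 = pi*(11/2000)^2 = 9.50332e-05 m^2
Fd = 0.5*Cd*rho*A*v^2 = 0.5*0.4*1.225*9.50332e-05*654^2 = 9.959 N

9.959 N


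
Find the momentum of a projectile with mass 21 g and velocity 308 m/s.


p = m*v = 0.021*308 = 6.468 kg·m/s

6.468 kg·m/s


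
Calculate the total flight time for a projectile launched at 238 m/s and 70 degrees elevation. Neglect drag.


T = 2*v0*sin(theta)/g = 2*238*sin(70°)/9.81 = 45.6 s

45.6 s


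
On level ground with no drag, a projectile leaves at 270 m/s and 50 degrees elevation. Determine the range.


R = v0^2 * sin(2*theta) / g = 270^2 * sin(2*50°) / 9.81 = 7318 m

7318 m


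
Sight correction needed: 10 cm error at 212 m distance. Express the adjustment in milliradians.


1 mrad subtends 1 cm per 10 m of range, so adj = error_cm / (dist_m / 10) = 10 / (212/10) = 0.4717 mrad

0.4717 mrad


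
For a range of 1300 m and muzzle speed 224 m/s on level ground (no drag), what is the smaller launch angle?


sin(2*theta) = R*g/v0^2 = 1300*9.81/224^2 = 0.254165, theta = arcsin(0.254165)/2 = 7.362°

7.362 degrees


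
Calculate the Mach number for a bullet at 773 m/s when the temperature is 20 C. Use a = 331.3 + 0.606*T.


a = 331.3 + 0.606*(20) = 343.42 m/s
M = v/a = 773/343.42 = 2.251

2.251


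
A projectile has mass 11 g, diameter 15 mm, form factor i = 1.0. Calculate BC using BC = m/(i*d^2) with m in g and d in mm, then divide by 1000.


BC = m/(i*d^2*1000) = 11/(1.0 * 15^2 * 1000) = 4.889e-05

4.889e-05


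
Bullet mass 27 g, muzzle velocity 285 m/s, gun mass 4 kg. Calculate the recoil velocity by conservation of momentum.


v_recoil = m_p * v_p / m_gun = 0.027 * 285 / 4 = 1.924 m/s

1.924 m/s


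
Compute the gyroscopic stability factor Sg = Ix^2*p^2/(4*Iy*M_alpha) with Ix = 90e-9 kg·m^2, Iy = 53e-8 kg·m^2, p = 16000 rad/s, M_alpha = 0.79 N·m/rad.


Sg = Ix^2 * p^2 / (4 * Iy * M_alpha) = (90e-9)^2 * 16000^2 / (4 * 53e-8 * 0.79) = 1.238

1.238


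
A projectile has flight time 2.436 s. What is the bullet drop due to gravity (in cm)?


drop = 0.5*g*t^2 = 0.5*9.81*2.436^2 = 29.1067 m ≈ 2911 cm

2911 cm


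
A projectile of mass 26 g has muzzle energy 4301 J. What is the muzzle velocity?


v = sqrt(2*E/m) = sqrt(2*4301/0.026) = 575.2 m/s

575.2 m/s


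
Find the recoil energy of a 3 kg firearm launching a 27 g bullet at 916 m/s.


v_r = m_p*v_p/m_gun = 0.027*916/3 = 8.244 m/s, E_r = 0.5*m_gun*v_r^2 = 0.5*3*8.244^2 = 101.9 J

101.9 J


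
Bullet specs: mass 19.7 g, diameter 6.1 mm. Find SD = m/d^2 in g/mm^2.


SD = m/d^2 = 19.7/6.1^2 = 0.5294 g/mm^2

0.5294 g/mm^2


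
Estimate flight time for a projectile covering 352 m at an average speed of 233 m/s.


t = d/v = 352/233 = 1.511 s

1.511 s


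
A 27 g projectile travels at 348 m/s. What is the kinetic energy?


E = 0.5*m*v^2 = 0.5*0.027*348^2 = 1635 J

1635 J


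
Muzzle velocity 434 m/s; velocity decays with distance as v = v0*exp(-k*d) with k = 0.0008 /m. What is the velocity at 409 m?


v = v0*exp(-k*d) = 434*exp(-0.0008*409) = 312.9 m/s

312.9 m/s


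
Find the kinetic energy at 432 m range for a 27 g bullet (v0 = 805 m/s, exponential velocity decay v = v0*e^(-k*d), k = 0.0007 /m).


v = v0*exp(-k*d) = 805*exp(-0.0007*432) = 594.929 m/s
E = 0.5*m*v^2 = 0.5*0.027*594.929^2 = 4778 J

4778 J


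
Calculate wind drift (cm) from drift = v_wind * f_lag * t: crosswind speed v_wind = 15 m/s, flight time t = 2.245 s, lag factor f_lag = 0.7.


drift = v_wind * lag * t = 15 * 0.7 * 2.245 = 23.5725 m ≈ 2357 cm

2357 cm


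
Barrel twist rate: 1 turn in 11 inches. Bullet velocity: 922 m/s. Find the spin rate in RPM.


twist_m = 11*0.0254 = 0.2794 m
spin = v/twist = 922/0.2794 = 3299.928 rev/s
RPM = spin*60 = 3299.928*60 ≈ 197996 RPM

197996 RPM


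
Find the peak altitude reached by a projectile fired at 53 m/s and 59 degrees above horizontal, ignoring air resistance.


H = (v0*sin(theta))^2 / (2g) = (53*sin(59°))^2 / (2*9.81) = 105.2 m

105.2 m


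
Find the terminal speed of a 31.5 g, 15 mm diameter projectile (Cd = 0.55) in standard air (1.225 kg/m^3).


A = pi*(d/2)^2 = pi*(15/2000)^2 = 1.76715e-04 m^2
vt = sqrt(2mg/(Cd*rho*A)) = sqrt(2*0.0315*9.81/(0.55 * 1.225 * 1.76715e-04)) = 72.05 m/s

72.05 m/s


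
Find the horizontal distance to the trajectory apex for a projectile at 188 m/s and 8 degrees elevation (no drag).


R = v0^2*sin(2*theta)/g = 188^2*sin(2*8°)/9.81 = 993.081 m
apex_dist = R/2 = 993.081/2 = 496.5 m

496.5 m


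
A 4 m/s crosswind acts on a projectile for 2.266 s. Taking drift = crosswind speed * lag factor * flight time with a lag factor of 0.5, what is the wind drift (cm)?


drift = v_wind * lag * t = 4 * 0.5 * 2.266 = 4.532 m ≈ 453.2 cm

453.2 cm


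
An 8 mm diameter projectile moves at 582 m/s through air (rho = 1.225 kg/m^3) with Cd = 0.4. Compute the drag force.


A = pi*(d/2)^2 = pi*(8/2000)^2 = 5.02655e-05 m^2
Fd = 0.5*Cd*rho*A*v^2 = 0.5*0.4*1.225*5.02655e-05*582^2 = 4.171 N

4.171 N


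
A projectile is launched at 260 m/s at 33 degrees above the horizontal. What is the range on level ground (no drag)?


R = v0^2 * sin(2*theta) / g = 260^2 * sin(2*33°) / 9.81 = 6295 m

6295 m


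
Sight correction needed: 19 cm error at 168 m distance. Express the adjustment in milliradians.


1 mrad subtends 1 cm per 10 m of range, so adj = error_cm / (dist_m / 10) = 19 / (168/10) = 1.131 mrad

1.131 mrad


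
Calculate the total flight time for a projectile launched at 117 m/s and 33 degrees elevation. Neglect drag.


T = 2*v0*sin(theta)/g = 2*117*sin(33°)/9.81 = 12.99 s

12.99 s


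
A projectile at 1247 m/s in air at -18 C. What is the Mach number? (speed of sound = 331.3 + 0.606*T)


a = 331.3 + 0.606*(-18) = 320.392 m/s
M = v/a = 1247/320.392 = 3.892

3.892


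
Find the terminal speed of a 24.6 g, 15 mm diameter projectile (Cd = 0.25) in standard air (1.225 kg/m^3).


A = pi*(d/2)^2 = pi*(15/2000)^2 = 1.76715e-04 m^2
vt = sqrt(2mg/(Cd*rho*A)) = sqrt(2*0.0246*9.81/(0.25 * 1.225 * 1.76715e-04)) = 94.44 m/s

94.44 m/s


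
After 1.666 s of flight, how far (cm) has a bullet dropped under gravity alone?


drop = 0.5*g*t^2 = 0.5*9.81*1.666^2 = 13.6141 m ≈ 1361 cm

1361 cm


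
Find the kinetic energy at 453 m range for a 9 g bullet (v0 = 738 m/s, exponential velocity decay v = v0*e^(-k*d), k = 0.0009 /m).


v = v0*exp(-k*d) = 738*exp(-0.0009*453) = 490.902 m/s
E = 0.5*m*v^2 = 0.5*0.009*490.902^2 = 1084 J

1084 J


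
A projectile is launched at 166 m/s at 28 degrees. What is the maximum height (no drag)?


H = (v0*sin(theta))^2 / (2g) = (166*sin(28°))^2 / (2*9.81) = 309.6 m

309.6 m


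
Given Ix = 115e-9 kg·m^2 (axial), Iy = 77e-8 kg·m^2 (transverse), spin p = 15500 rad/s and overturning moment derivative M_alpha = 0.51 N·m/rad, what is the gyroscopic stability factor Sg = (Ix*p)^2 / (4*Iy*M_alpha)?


Sg = Ix^2 * p^2 / (4 * Iy * M_alpha) = (115e-9)^2 * 15500^2 / (4 * 77e-8 * 0.51) = 2.023

2.023


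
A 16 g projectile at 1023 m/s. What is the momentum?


p = m*v = 0.016*1023 = 16.37 kg·m/s

16.37 kg·m/s


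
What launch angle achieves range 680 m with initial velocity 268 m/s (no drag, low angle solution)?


sin(2*theta) = R*g/v0^2 = 680*9.81/268^2 = 0.092877, theta = arcsin(0.092877)/2 = 2.665°

2.665 degrees


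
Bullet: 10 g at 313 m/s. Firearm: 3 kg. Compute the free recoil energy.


v_r = m_p*v_p/m_gun = 0.01*313/3 = 1.04333 m/s, E_r = 0.5*m_gun*v_r^2 = 0.5*3*1.04333^2 = 1.633 J

1.633 J


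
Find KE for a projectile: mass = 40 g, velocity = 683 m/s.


E = 0.5*m*v^2 = 0.5*0.04*683^2 = 9330 J

9330 J


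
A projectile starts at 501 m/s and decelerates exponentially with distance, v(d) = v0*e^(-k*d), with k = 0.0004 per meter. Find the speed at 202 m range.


v = v0*exp(-k*d) = 501*exp(-0.0004*202) = 462.1 m/s

462.1 m/s


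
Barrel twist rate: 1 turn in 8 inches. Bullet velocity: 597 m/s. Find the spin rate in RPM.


twist_m = 8*0.0254 = 0.2032 m
spin = v/twist = 597/0.2032 = 2937.992 rev/s
RPM = spin*60 = 2937.992*60 ≈ 176280 RPM

176280 RPM


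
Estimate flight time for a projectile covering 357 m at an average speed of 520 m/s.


t = d/v = 357/520 = 0.6865 s

0.6865 s


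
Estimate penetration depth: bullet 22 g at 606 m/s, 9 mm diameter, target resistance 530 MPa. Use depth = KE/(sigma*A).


A = pi*(d/2)^2 = pi*(9/2)^2 = 63.6173 mm^2
E = 0.5*m*v^2 = 0.5*0.022*606^2 = 4039.6 J
depth = E/(sigma*A) = 4039.6 J / (530 MPa * 63.6173 mm^2) = 4039.6/(530 * 63.6173) m = 0.119808 m ≈ 119.8 mm

119.8 mm


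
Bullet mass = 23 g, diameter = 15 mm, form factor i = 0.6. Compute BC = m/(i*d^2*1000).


BC = m/(i*d^2*1000) = 23/(0.6 * 15^2 * 1000) = 0.0001704

0.0001704


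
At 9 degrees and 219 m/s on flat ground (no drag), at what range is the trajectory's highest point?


R = v0^2*sin(2*theta)/g = 219^2*sin(2*9°)/9.81 = 1510.78 m
apex_dist = R/2 = 1510.78/2 = 755.4 m

755.4 m


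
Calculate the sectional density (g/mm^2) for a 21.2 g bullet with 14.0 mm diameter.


SD = m/d^2 = 21.2/14.0^2 = 0.1082 g/mm^2

0.1082 g/mm^2


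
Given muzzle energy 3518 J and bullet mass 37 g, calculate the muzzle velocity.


v = sqrt(2*E/m) = sqrt(2*3518/0.037) = 436.1 m/s

436.1 m/s


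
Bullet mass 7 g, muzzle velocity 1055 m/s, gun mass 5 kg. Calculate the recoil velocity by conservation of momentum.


v_recoil = m_p * v_p / m_gun = 0.007 * 1055 / 5 = 1.477 m/s

1.477 m/s


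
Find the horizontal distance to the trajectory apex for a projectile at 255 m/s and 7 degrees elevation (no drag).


R = v0^2*sin(2*theta)/g = 255^2*sin(2*7°)/9.81 = 1603.56 m
apex_dist = R/2 = 1603.56/2 = 801.8 m

801.8 m


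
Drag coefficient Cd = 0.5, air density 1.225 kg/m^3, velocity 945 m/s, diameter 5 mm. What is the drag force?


A = pi*(d/2)^2 = pi*(5/2000)^2 = 1.96350e-05 m^2
Fd = 0.5*Cd*rho*A*v^2 = 0.5*0.5*1.225*1.96350e-05*945^2 = 5.37 N

5.37 N


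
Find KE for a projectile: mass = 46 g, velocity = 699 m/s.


E = 0.5*m*v^2 = 0.5*0.046*699^2 = 11238 J

11238 J


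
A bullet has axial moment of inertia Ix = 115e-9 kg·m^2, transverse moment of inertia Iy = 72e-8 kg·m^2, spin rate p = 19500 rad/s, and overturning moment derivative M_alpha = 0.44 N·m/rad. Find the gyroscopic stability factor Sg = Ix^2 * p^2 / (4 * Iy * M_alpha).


Sg = Ix^2 * p^2 / (4 * Iy * M_alpha) = (115e-9)^2 * 19500^2 / (4 * 72e-8 * 0.44) = 3.968

3.968


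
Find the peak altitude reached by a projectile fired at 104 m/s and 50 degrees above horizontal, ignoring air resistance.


H = (v0*sin(theta))^2 / (2g) = (104*sin(50°))^2 / (2*9.81) = 323.5 m

323.5 m


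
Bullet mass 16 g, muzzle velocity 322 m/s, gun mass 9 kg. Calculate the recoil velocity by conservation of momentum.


v_recoil = m_p * v_p / m_gun = 0.016 * 322 / 9 = 0.5724 m/s

0.5724 m/s


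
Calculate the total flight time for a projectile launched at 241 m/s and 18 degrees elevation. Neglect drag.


T = 2*v0*sin(theta)/g = 2*241*sin(18°)/9.81 = 15.18 s

15.18 s


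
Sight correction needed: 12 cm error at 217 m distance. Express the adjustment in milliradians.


1 mrad subtends 1 cm per 10 m of range, so adj = error_cm / (dist_m / 10) = 12 / (217/10) = 0.553 mrad

0.553 mrad


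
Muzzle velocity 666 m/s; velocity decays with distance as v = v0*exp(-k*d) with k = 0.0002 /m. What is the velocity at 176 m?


v = v0*exp(-k*d) = 666*exp(-0.0002*176) = 643 m/s

643 m/s


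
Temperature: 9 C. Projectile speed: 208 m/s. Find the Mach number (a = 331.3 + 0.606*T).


a = 331.3 + 0.606*(9) = 336.754 m/s
M = v/a = 208/336.754 = 0.6177

0.6177


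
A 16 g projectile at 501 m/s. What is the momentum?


p = m*v = 0.016*501 = 8.016 kg·m/s

8.016 kg·m/s


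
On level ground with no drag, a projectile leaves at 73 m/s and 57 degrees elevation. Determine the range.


R = v0^2 * sin(2*theta) / g = 73^2 * sin(2*57°) / 9.81 = 496.3 m

496.3 m


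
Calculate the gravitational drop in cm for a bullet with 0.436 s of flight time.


drop = 0.5*g*t^2 = 0.5*9.81*0.436^2 = 0.932421 m ≈ 93.24 cm

93.24 cm


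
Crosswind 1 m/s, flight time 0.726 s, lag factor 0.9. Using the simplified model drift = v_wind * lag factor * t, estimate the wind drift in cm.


drift = v_wind * lag * t = 1 * 0.9 * 0.726 = 0.6534 m ≈ 65.34 cm

65.34 cm


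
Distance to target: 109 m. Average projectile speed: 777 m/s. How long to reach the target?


t = d/v = 109/777 = 0.1403 s

0.1403 s


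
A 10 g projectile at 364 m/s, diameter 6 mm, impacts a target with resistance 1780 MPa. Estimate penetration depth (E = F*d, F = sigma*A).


A = pi*(d/2)^2 = pi*(6/2)^2 = 28.2743 mm^2
E = 0.5*m*v^2 = 0.5*0.01*364^2 = 662.48 J
depth = E/(sigma*A) = 662.48 J / (1780 MPa * 28.2743 mm^2) = 662.48/(1780 * 28.2743) m = 0.0131632 m ≈ 13.16 mm

13.16 mm


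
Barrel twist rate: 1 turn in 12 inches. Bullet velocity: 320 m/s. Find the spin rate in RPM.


twist_m = 12*0.0254 = 0.3048 m
spin = v/twist = 320/0.3048 = 1049.869 rev/s
RPM = spin*60 = 1049.869*60 ≈ 62992 RPM

62992 RPM


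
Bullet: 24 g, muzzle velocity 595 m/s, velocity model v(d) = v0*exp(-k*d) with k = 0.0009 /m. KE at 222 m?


v = v0*exp(-k*d) = 595*exp(-0.0009*222) = 487.242 m/s
E = 0.5*m*v^2 = 0.5*0.024*487.242^2 = 2849 J

2849 J


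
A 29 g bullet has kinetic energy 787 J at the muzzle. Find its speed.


v = sqrt(2*E/m) = sqrt(2*787/0.029) = 233 m/s

233 m/s


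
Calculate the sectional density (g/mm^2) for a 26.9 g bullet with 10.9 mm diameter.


SD = m/d^2 = 26.9/10.9^2 = 0.2264 g/mm^2

0.2264 g/mm^2


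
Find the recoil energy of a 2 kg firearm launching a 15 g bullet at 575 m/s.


v_r = m_p*v_p/m_gun = 0.015*575/2 = 4.3125 m/s, E_r = 0.5*m_gun*v_r^2 = 0.5*2*4.3125^2 = 18.6 J

18.6 J


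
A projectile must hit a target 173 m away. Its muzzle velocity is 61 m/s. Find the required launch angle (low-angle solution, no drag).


sin(2*theta) = R*g/v0^2 = 173*9.81/61^2 = 0.456095, theta = arcsin(0.456095)/2 = 13.57°

13.57 degrees


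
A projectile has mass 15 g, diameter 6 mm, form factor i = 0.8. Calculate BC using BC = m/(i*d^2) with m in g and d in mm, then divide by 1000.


BC = m/(i*d^2*1000) = 15/(0.8 * 6^2 * 1000) = 0.0005208

0.0005208


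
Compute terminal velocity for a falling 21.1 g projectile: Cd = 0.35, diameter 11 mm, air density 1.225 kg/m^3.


A = pi*(d/2)^2 = pi*(11/2000)^2 = 9.50332e-05 m^2
vt = sqrt(2mg/(Cd*rho*A)) = sqrt(2*0.0211*9.81/(0.35 * 1.225 * 9.50332e-05)) = 100.8 m/s

100.8 m/s


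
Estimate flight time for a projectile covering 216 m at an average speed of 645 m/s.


t = d/v = 216/645 = 0.3349 s

0.3349 s


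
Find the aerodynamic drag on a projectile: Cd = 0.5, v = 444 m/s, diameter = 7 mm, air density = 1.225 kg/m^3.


A = pi*(d/2)^2 = pi*(7/2000)^2 = 3.84845e-05 m^2
Fd = 0.5*Cd*rho*A*v^2 = 0.5*0.5*1.225*3.84845e-05*444^2 = 2.323 N

2.323 N


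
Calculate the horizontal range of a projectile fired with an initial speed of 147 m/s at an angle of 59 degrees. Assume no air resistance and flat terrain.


R = v0^2 * sin(2*theta) / g = 147^2 * sin(2*59°) / 9.81 = 1945 m

1945 m


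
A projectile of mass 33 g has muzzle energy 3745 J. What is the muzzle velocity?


v = sqrt(2*E/m) = sqrt(2*3745/0.033) = 476.4 m/s

476.4 m/s


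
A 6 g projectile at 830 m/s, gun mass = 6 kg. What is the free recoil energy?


v_r = m_p*v_p/m_gun = 0.006*830/6 = 0.83 m/s, E_r = 0.5*m_gun*v_r^2 = 0.5*6*0.83^2 = 2.067 J

2.067 J


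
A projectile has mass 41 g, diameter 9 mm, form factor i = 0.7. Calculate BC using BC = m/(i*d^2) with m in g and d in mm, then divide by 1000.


BC = m/(i*d^2*1000) = 41/(0.7 * 9^2 * 1000) = 0.0007231

0.0007231


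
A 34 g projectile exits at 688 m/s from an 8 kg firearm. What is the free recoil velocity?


v_recoil = m_p * v_p / m_gun = 0.034 * 688 / 8 = 2.924 m/s

2.924 m/s


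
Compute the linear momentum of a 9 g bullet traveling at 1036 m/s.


p = m*v = 0.009*1036 = 9.324 kg·m/s

9.324 kg·m/s


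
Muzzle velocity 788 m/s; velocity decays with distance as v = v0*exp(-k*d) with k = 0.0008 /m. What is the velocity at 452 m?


v = v0*exp(-k*d) = 788*exp(-0.0008*452) = 548.9 m/s

548.9 m/s


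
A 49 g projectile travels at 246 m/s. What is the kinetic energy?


E = 0.5*m*v^2 = 0.5*0.049*246^2 = 1483 J

1483 J


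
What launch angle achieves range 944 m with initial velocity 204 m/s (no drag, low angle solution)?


sin(2*theta) = R*g/v0^2 = 944*9.81/204^2 = 0.222526, theta = arcsin(0.222526)/2 = 6.429°

6.429 degrees


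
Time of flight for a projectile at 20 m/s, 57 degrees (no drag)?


T = 2*v0*sin(theta)/g = 2*20*sin(57°)/9.81 = 3.42 s

3.42 s


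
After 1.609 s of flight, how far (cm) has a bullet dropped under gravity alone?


drop = 0.5*g*t^2 = 0.5*9.81*1.609^2 = 12.6985 m ≈ 1270 cm

1270 cm


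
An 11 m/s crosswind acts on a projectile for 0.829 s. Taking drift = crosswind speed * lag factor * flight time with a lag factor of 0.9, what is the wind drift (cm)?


drift = v_wind * lag * t = 11 * 0.9 * 0.829 = 8.2071 m ≈ 820.7 cm

820.7 cm


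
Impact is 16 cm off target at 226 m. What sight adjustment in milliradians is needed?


1 mrad subtends 1 cm per 10 m of range, so adj = error_cm / (dist_m / 10) = 16 / (226/10) = 0.708 mrad

0.708 mrad


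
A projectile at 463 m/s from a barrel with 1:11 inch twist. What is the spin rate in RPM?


twist_m = 11*0.0254 = 0.2794 m
spin = v/twist = 463/0.2794 = 1657.122 rev/s
RPM = spin*60 = 1657.122*60 ≈ 99427 RPM

99427 RPM


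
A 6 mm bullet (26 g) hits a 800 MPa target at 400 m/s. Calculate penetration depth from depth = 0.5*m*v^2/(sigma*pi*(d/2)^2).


A = pi*(d/2)^2 = pi*(6/2)^2 = 28.2743 mm^2
E = 0.5*m*v^2 = 0.5*0.026*400^2 = 2080 J
depth = E/(sigma*A) = 2080 J / (800 MPa * 28.2743 mm^2) = 2080/(800 * 28.2743) m = 0.0919562 m ≈ 91.96 mm

91.96 mm
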